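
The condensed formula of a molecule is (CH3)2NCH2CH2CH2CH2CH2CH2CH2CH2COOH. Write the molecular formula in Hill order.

Atom tally by fragment:
  (CH3)2NCH2 → C:3 H:8 N:1
  CH2 → C:1 H:2
  CH2 → C:1 H:2
  CH2 → C:1 H:2
  CH2 → C:1 H:2
  CH2 → C:1 H:2
  CH2 → C:1 H:2
  CH2COOH → C:2 H:3 O:2
Element totals:
  C: 11
  H: 23
  N: 1
  O: 2

C11H23NO2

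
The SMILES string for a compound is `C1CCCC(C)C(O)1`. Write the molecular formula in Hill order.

Atom tally by fragment:
  cyclohexane ring core → C:6 H:12
  (− 2 ring H displaced by substituents)
  + CH3 → C:1 H:3
  + OH → O:1 H:1
Element totals:
  C: 7
  H: 14
  O: 1

C7H14O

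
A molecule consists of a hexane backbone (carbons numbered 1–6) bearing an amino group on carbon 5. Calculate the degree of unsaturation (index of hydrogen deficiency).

Atom tally by fragment:
  CH3 → C:1 H:3
  CH2 → C:1 H:2
  CH2 → C:1 H:2
  CH2 → C:1 H:2
  CH(NH2) → C:1 H:3 N:1
  CH3 → C:1 H:3
Element totals:
  C: 6
  H: 15
  N: 1
Molecular formula: C6H15N.
DoU = (2C + 2 + N − H − X) / 2 = (2·6 + 2 + 1 − 15 − 0) / 2 = 0.

0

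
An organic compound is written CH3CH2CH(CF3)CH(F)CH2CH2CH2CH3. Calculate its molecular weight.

200.22 g/mol

Element totals:
  C: 9
  H: 16
  F: 4
Molecular formula: C9H16F4.
  M = 9(12.011) + 16(1.008) + 4(18.998)
    = 108.099 + 16.128 + 75.992 = 200.219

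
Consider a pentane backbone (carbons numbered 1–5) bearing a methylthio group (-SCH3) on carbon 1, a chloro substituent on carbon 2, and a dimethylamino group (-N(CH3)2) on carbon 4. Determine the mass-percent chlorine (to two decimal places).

18.11%

Atom tally by fragment:
  CH3SCH2 → C:2 H:5 S:1
  CH(Cl) → C:1 H:1 Cl:1
  CH2 → C:1 H:2
  CH(N(CH3)2) → C:3 H:7 N:1
  CH3 → C:1 H:3
Element totals:
  C: 8
  H: 18
  Cl: 1
  N: 1
  S: 1
Molecular formula: C8H18ClNS.
Molar mass = 195.749 g/mol.
Mass from Cl: 1 × 35.45 = 35.450 g/mol.
%Cl = 35.450 / 195.749 × 100 = 18.11%.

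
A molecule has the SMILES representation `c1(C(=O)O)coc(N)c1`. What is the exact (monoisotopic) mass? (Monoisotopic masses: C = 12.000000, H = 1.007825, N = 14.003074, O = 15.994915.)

127.0269

Atom tally by fragment:
  furan ring core → C:4 H:4 O:1
  (− 2 ring H displaced by substituents)
  + COOH → C:1 H:1 O:2
  + NH2 → N:1 H:2
Element totals:
  C: 5
  H: 5
  N: 1
  O: 3
Molecular formula: C5H5NO3.
  M = 5(12.0) + 5(1.007825) + 14.003074 + 3(15.994915)
    = 60.000000 + 5.039125 + 14.003074 + 47.984745 = 127.026944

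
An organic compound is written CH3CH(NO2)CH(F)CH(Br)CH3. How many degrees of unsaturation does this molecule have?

1

Element totals:
  C: 5
  H: 9
  Br: 1
  F: 1
  N: 1
  O: 2
Molecular formula: C5H9BrFNO2.
DoU = (2C + 2 + N − H − X) / 2 = (2·5 + 2 + 1 − 9 − 2) / 2 = 1.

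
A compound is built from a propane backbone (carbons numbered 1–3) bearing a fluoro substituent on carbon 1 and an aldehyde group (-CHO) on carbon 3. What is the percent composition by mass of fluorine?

Atom tally by fragment:
  FCH2 → C:1 H:2 F:1
  CH2 → C:1 H:2
  CH2CHO → C:2 H:3 O:1
Element totals:
  C: 4
  H: 7
  F: 1
  O: 1
Molecular formula: C4H7FO.
Molar mass = 90.097 g/mol.
Mass from F: 1 × 18.998 = 18.998 g/mol.
%F = 18.998 / 90.097 × 100 = 21.09%.

21.09%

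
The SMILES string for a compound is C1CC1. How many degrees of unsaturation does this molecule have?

1

Atom tally by fragment:
  cyclopropane ring core → C:3 H:6
Element totals:
  C: 3
  H: 6
Molecular formula: C3H6.
DoU = (2C + 2 + N − H − X) / 2 = (2·3 + 2 + 0 − 6 − 0) / 2 = 1.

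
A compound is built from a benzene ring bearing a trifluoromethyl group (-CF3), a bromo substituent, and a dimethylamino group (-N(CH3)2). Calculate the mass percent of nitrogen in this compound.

5.23%

Atom tally by fragment:
  benzene ring core → C:6 H:6
  (− 3 ring H displaced by substituents)
  + CF3 → C:1 F:3
  + Br → Br:1
  + N(CH3)2 → N:1 C:2 H:6
Element totals:
  C: 9
  H: 9
  Br: 1
  F: 3
  N: 1
Molecular formula: C9H9BrF3N.
Molar mass = 268.076 g/mol.
Mass from N: 1 × 14.007 = 14.007 g/mol.
%N = 14.007 / 268.076 × 100 = 5.23%.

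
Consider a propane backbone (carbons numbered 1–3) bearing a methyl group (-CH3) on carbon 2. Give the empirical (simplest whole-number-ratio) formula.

Atom tally by fragment:
  CH3 → C:1 H:3
  CH(CH3) → C:2 H:4
  CH3 → C:1 H:3
Element totals:
  C: 4
  H: 10
Molecular formula: C4H10.
gcd of subscripts = 2; dividing each by 2:
  C: 4/2 = 2
  H: 10/2 = 5

C2H5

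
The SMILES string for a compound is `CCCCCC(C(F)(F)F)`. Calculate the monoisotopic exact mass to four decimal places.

154.0969

Atom tally by fragment:
  CH3 → C:1 H:3
  CH2 → C:1 H:2
  CH2 → C:1 H:2
  CH2 → C:1 H:2
  CH2 → C:1 H:2
  CH2CF3 → C:2 H:2 F:3
Element totals:
  C: 7
  H: 13
  F: 3
Molecular formula: C7H13F3.
  M = 7(12.0) + 13(1.007825) + 3(18.998403)
    = 84.000000 + 13.101725 + 56.995209 = 154.096934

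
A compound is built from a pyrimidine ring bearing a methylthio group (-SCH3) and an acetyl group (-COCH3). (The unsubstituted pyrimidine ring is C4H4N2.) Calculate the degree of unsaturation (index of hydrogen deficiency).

5

Atom tally by fragment:
  pyrimidine ring core → C:4 H:4 N:2
  (− 2 ring H displaced by substituents)
  + SCH3 → C:1 H:3 S:1
  + COCH3 → C:2 H:3 O:1
Element totals:
  C: 7
  H: 8
  N: 2
  O: 1
  S: 1
Molecular formula: C7H8N2OS.
DoU = (2C + 2 + N − H − X) / 2 = (2·7 + 2 + 2 − 8 − 0) / 2 = 5.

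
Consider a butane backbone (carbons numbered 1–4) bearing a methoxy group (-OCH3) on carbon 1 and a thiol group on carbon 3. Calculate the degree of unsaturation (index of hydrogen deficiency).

0

Atom tally by fragment:
  CH3OCH2 → C:2 H:5 O:1
  CH2 → C:1 H:2
  CH(SH) → C:1 H:2 S:1
  CH3 → C:1 H:3
Element totals:
  C: 5
  H: 12
  O: 1
  S: 1
Molecular formula: C5H12OS.
DoU = (2C + 2 + N − H − X) / 2 = (2·5 + 2 + 0 − 12 − 0) / 2 = 0.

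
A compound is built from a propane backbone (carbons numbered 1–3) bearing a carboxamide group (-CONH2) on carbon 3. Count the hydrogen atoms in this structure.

Atom tally by fragment:
  CH3 → C:1 H:3
  CH2 → C:1 H:2
  CH2CONH2 → C:2 H:4 O:1 N:1
Element totals:
  C: 4
  H: 9
  N: 1
  O: 1

9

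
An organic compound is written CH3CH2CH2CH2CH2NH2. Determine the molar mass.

Element totals:
  C: 5
  H: 13
  N: 1
Molecular formula: C5H13N.
  M = 5(12.011) + 13(1.008) + 14.007
    = 60.055 + 13.104 + 14.007 = 87.166

87.17 g/mol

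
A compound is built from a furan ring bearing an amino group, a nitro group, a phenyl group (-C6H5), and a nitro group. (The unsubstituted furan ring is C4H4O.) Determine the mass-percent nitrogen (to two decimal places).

16.86%

Atom tally by fragment:
  furan ring core → C:4 H:4 O:1
  (− 4 ring H displaced by substituents)
  + NH2 → N:1 H:2
  + NO2 → N:1 O:2
  + C6H5 → C:6 H:5
  + NO2 → N:1 O:2
Element totals:
  C: 10
  H: 7
  N: 3
  O: 5
Molecular formula: C10H7N3O5.
Molar mass = 249.182 g/mol.
Mass from N: 3 × 14.007 = 42.021 g/mol.
%N = 42.021 / 249.182 × 100 = 16.86%.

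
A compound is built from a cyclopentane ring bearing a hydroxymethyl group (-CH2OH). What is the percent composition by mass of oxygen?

Atom tally by fragment:
  cyclopentane ring core → C:5 H:10
  (− 1 ring H displaced by substituents)
  + CH2OH → C:1 H:3 O:1
Element totals:
  C: 6
  H: 12
  O: 1
Molecular formula: C6H12O.
Molar mass = 100.161 g/mol.
Mass from O: 1 × 15.999 = 15.999 g/mol.
%O = 15.999 / 100.161 × 100 = 15.97%.

15.97%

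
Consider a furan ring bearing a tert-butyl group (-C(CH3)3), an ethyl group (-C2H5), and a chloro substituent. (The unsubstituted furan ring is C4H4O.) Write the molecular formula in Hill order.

Atom tally by fragment:
  furan ring core → C:4 H:4 O:1
  (− 3 ring H displaced by substituents)
  + C(CH3)3 → C:4 H:9
  + C2H5 → C:2 H:5
  + Cl → Cl:1
Element totals:
  C: 10
  H: 15
  Cl: 1
  O: 1

C10H15ClO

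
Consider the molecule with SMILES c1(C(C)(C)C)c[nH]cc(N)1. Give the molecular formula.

Atom tally by fragment:
  pyrrole ring core → C:4 H:5 N:1
  (− 2 ring H displaced by substituents)
  + C(CH3)3 → C:4 H:9
  + NH2 → N:1 H:2
Element totals:
  C: 8
  H: 14
  N: 2

C8H14N2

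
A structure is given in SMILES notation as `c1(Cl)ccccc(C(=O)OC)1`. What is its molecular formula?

C8H7ClO2

Atom tally by fragment:
  benzene ring core → C:6 H:6
  (− 2 ring H displaced by substituents)
  + Cl → Cl:1
  + COOCH3 → C:2 H:3 O:2
Element totals:
  C: 8
  H: 7
  Cl: 1
  O: 2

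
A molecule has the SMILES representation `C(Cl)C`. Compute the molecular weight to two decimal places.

64.51 g/mol

Atom tally by fragment:
  ClCH2 → C:1 H:2 Cl:1
  CH3 → C:1 H:3
Element totals:
  C: 2
  H: 5
  Cl: 1
Molecular formula: C2H5Cl.
  M = 2(12.011) + 5(1.008) + 35.45
    = 24.022 + 5.040 + 35.450 = 64.512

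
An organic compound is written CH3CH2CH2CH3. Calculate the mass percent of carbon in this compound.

82.66%

Element totals:
  C: 4
  H: 10
Molecular formula: C4H10.
Molar mass = 58.124 g/mol.
Mass from C: 4 × 12.011 = 48.044 g/mol.
%C = 48.044 / 58.124 × 100 = 82.66%.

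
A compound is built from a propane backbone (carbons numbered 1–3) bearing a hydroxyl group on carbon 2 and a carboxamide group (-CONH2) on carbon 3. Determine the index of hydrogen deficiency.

1

Atom tally by fragment:
  CH3 → C:1 H:3
  CH(OH) → C:1 H:2 O:1
  CH2CONH2 → C:2 H:4 O:1 N:1
Element totals:
  C: 4
  H: 9
  N: 1
  O: 2
Molecular formula: C4H9NO2.
DoU = (2C + 2 + N − H − X) / 2 = (2·4 + 2 + 1 − 9 − 0) / 2 = 1.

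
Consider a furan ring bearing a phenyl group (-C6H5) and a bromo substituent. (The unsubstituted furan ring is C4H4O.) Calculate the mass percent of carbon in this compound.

53.84%

Atom tally by fragment:
  furan ring core → C:4 H:4 O:1
  (− 2 ring H displaced by substituents)
  + C6H5 → C:6 H:5
  + Br → Br:1
Element totals:
  C: 10
  H: 7
  Br: 1
  O: 1
Molecular formula: C10H7BrO.
Molar mass = 223.069 g/mol.
Mass from C: 10 × 12.011 = 120.110 g/mol.
%C = 120.110 / 223.069 × 100 = 53.84%.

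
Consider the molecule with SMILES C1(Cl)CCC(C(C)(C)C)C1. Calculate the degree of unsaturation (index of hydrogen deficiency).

1

Atom tally by fragment:
  cyclopentane ring core → C:5 H:10
  (− 2 ring H displaced by substituents)
  + Cl → Cl:1
  + C(CH3)3 → C:4 H:9
Element totals:
  C: 9
  H: 17
  Cl: 1
Molecular formula: C9H17Cl.
DoU = (2C + 2 + N − H − X) / 2 = (2·9 + 2 + 0 − 17 − 1) / 2 = 1.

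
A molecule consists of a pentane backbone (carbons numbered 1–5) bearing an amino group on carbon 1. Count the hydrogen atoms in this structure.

Atom tally by fragment:
  H2NCH2 → C:1 H:4 N:1
  CH2 → C:1 H:2
  CH2 → C:1 H:2
  CH2 → C:1 H:2
  CH3 → C:1 H:3
Element totals:
  C: 5
  H: 13
  N: 1

13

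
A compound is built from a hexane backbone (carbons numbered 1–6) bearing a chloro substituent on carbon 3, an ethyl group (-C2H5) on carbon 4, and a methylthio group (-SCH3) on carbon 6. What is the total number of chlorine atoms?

Atom tally by fragment:
  CH3 → C:1 H:3
  CH2 → C:1 H:2
  CH(Cl) → C:1 H:1 Cl:1
  CH(C2H5) → C:3 H:6
  CH2 → C:1 H:2
  CH2SCH3 → C:2 H:5 S:1
Element totals:
  C: 9
  H: 19
  Cl: 1
  S: 1

1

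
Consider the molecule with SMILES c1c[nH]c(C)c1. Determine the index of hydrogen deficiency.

3

Atom tally by fragment:
  pyrrole ring core → C:4 H:5 N:1
  (− 1 ring H displaced by substituents)
  + CH3 → C:1 H:3
Element totals:
  C: 5
  H: 7
  N: 1
Molecular formula: C5H7N.
DoU = (2C + 2 + N − H − X) / 2 = (2·5 + 2 + 1 − 7 − 0) / 2 = 3.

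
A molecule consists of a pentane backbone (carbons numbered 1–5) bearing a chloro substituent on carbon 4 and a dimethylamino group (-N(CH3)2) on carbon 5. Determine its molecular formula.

Atom tally by fragment:
  CH3 → C:1 H:3
  CH2 → C:1 H:2
  CH2 → C:1 H:2
  CH(Cl) → C:1 H:1 Cl:1
  CH2N(CH3)2 → C:3 H:8 N:1
Element totals:
  C: 7
  H: 16
  Cl: 1
  N: 1

C7H16ClN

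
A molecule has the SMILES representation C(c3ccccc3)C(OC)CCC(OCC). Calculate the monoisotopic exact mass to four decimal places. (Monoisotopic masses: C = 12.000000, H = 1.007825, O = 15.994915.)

Atom tally by fragment:
  C6H5CH2 → C:7 H:7
  CH(OCH3) → C:2 H:4 O:1
  CH2 → C:1 H:2
  CH2 → C:1 H:2
  CH2OC2H5 → C:3 H:7 O:1
Element totals:
  C: 14
  H: 22
  O: 2
Molecular formula: C14H22O2.
  M = 14(12.0) + 22(1.007825) + 2(15.994915)
    = 168.000000 + 22.172150 + 31.989830 = 222.161980

222.1620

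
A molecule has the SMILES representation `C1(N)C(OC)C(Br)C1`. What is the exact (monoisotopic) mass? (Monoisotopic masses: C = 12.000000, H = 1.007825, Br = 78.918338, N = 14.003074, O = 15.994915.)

178.9946

Atom tally by fragment:
  cyclobutane ring core → C:4 H:8
  (− 3 ring H displaced by substituents)
  + NH2 → N:1 H:2
  + OCH3 → C:1 H:3 O:1
  + Br → Br:1
Element totals:
  C: 5
  H: 10
  Br: 1
  N: 1
  O: 1
Molecular formula: C5H10BrNO.
  M = 5(12.0) + 10(1.007825) + 78.918338 + 14.003074 + 15.994915
    = 60.000000 + 10.078250 + 78.918338 + 14.003074 + 15.994915 = 178.994577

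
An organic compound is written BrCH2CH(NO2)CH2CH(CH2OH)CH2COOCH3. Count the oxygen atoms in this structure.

Element totals:
  C: 8
  H: 14
  Br: 1
  N: 1
  O: 5

5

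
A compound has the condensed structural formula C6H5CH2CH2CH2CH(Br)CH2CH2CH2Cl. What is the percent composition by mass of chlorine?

12.24%

Atom tally by fragment:
  C6H5CH2 → C:7 H:7
  CH2 → C:1 H:2
  CH2 → C:1 H:2
  CH(Br) → C:1 H:1 Br:1
  CH2 → C:1 H:2
  CH2 → C:1 H:2
  CH2Cl → C:1 H:2 Cl:1
Element totals:
  C: 13
  H: 18
  Br: 1
  Cl: 1
Molecular formula: C13H18BrCl.
Molar mass = 289.641 g/mol.
Mass from Cl: 1 × 35.45 = 35.450 g/mol.
%Cl = 35.450 / 289.641 × 100 = 12.24%.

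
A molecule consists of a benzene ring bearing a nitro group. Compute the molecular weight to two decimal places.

Atom tally by fragment:
  benzene ring core → C:6 H:6
  (− 1 ring H displaced by substituents)
  + NO2 → N:1 O:2
Element totals:
  C: 6
  H: 5
  N: 1
  O: 2
Molecular formula: C6H5NO2.
  M = 6(12.011) + 5(1.008) + 14.007 + 2(15.999)
    = 72.066 + 5.040 + 14.007 + 31.998 = 123.111

123.11 g/mol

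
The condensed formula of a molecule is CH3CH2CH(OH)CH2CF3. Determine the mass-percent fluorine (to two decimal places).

Atom tally by fragment:
  CH3 → C:1 H:3
  CH2 → C:1 H:2
  CH(OH) → C:1 H:2 O:1
  CH2CF3 → C:2 H:2 F:3
Element totals:
  C: 5
  H: 9
  F: 3
  O: 1
Molecular formula: C5H9F3O.
Molar mass = 142.120 g/mol.
Mass from F: 3 × 18.998 = 56.994 g/mol.
%F = 56.994 / 142.120 × 100 = 40.10%.

40.10%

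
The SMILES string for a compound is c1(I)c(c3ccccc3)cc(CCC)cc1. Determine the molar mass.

Atom tally by fragment:
  benzene ring core → C:6 H:6
  (− 3 ring H displaced by substituents)
  + I → I:1
  + C6H5 → C:6 H:5
  + CH2CH2CH3 → C:3 H:7
Element totals:
  C: 15
  H: 15
  I: 1
Molecular formula: C15H15I.
  M = 15(12.011) + 15(1.008) + 126.904
    = 180.165 + 15.120 + 126.904 = 322.189

322.19 g/mol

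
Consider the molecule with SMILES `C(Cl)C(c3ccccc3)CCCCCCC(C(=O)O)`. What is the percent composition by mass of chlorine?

12.54%

Atom tally by fragment:
  ClCH2 → C:1 H:2 Cl:1
  CH(C6H5) → C:7 H:6
  CH2 → C:1 H:2
  CH2 → C:1 H:2
  CH2 → C:1 H:2
  CH2 → C:1 H:2
  CH2 → C:1 H:2
  CH2 → C:1 H:2
  CH2COOH → C:2 H:3 O:2
Element totals:
  C: 16
  H: 23
  Cl: 1
  O: 2
Molecular formula: C16H23ClO2.
Molar mass = 282.808 g/mol.
Mass from Cl: 1 × 35.45 = 35.450 g/mol.
%Cl = 35.450 / 282.808 × 100 = 12.54%.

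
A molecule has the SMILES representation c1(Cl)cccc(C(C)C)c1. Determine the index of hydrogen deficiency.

Atom tally by fragment:
  benzene ring core → C:6 H:6
  (− 2 ring H displaced by substituents)
  + Cl → Cl:1
  + CH(CH3)2 → C:3 H:7
Element totals:
  C: 9
  H: 11
  Cl: 1
Molecular formula: C9H11Cl.
DoU = (2C + 2 + N − H − X) / 2 = (2·9 + 2 + 0 − 11 − 1) / 2 = 4.

4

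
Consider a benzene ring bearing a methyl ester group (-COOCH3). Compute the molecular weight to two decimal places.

136.15 g/mol

Atom tally by fragment:
  benzene ring core → C:6 H:6
  (− 1 ring H displaced by substituents)
  + COOCH3 → C:2 H:3 O:2
Element totals:
  C: 8
  H: 8
  O: 2
Molecular formula: C8H8O2.
  M = 8(12.011) + 8(1.008) + 2(15.999)
    = 96.088 + 8.064 + 31.998 = 136.150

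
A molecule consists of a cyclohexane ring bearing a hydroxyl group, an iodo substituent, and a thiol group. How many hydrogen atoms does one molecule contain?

Atom tally by fragment:
  cyclohexane ring core → C:6 H:12
  (− 3 ring H displaced by substituents)
  + OH → O:1 H:1
  + I → I:1
  + SH → S:1 H:1
Element totals:
  C: 6
  H: 11
  I: 1
  O: 1
  S: 1

11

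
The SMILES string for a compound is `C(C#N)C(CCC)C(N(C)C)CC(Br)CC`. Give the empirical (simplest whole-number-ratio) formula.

C13H25BrN2

Atom tally by fragment:
  NCCH2 → C:2 H:2 N:1
  CH(CH2CH2CH3) → C:4 H:8
  CH(N(CH3)2) → C:3 H:7 N:1
  CH2 → C:1 H:2
  CH(Br) → C:1 H:1 Br:1
  CH2 → C:1 H:2
  CH3 → C:1 H:3
Element totals:
  C: 13
  H: 25
  Br: 1
  N: 2
Molecular formula: C13H25BrN2.
gcd of subscripts (1, 13, 25, 2) = 1, so the empirical formula equals the molecular formula.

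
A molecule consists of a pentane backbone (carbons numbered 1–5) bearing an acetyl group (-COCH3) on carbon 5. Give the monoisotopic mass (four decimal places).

Atom tally by fragment:
  CH3 → C:1 H:3
  CH2 → C:1 H:2
  CH2 → C:1 H:2
  CH2 → C:1 H:2
  CH2COCH3 → C:3 H:5 O:1
Element totals:
  C: 7
  H: 14
  O: 1
Molecular formula: C7H14O.
  M = 7(12.0) + 14(1.007825) + 15.994915
    = 84.000000 + 14.109550 + 15.994915 = 114.104465

114.1045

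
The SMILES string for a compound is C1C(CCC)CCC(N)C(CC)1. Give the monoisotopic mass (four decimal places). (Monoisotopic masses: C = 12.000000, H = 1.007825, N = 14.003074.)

Atom tally by fragment:
  cyclohexane ring core → C:6 H:12
  (− 3 ring H displaced by substituents)
  + CH2CH2CH3 → C:3 H:7
  + NH2 → N:1 H:2
  + C2H5 → C:2 H:5
Element totals:
  C: 11
  H: 23
  N: 1
Molecular formula: C11H23N.
  M = 11(12.0) + 23(1.007825) + 14.003074
    = 132.000000 + 23.179975 + 14.003074 = 169.183049

169.1830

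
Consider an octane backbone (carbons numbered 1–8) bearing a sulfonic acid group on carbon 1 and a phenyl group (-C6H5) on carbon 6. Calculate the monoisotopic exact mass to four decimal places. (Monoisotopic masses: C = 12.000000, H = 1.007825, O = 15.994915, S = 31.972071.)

Atom tally by fragment:
  HO3SCH2 → C:1 H:3 S:1 O:3
  CH2 → C:1 H:2
  CH2 → C:1 H:2
  CH2 → C:1 H:2
  CH2 → C:1 H:2
  CH(C6H5) → C:7 H:6
  CH2 → C:1 H:2
  CH3 → C:1 H:3
Element totals:
  C: 14
  H: 22
  O: 3
  S: 1
Molecular formula: C14H22O3S.
  M = 14(12.0) + 22(1.007825) + 3(15.994915) + 31.972071
    = 168.000000 + 22.172150 + 47.984745 + 31.972071 = 270.128966

270.1290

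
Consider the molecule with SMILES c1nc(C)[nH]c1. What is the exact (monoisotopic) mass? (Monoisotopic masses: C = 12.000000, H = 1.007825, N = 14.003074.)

82.0531

Atom tally by fragment:
  imidazole ring core → C:3 H:4 N:2
  (− 1 ring H displaced by substituents)
  + CH3 → C:1 H:3
Element totals:
  C: 4
  H: 6
  N: 2
Molecular formula: C4H6N2.
  M = 4(12.0) + 6(1.007825) + 2(14.003074)
    = 48.000000 + 6.046950 + 28.006148 = 82.053098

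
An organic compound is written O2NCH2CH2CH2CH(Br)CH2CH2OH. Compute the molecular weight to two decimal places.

226.07 g/mol

Element totals:
  C: 6
  H: 12
  Br: 1
  N: 1
  O: 3
Molecular formula: C6H12BrNO3.
  M = 6(12.011) + 12(1.008) + 79.904 + 14.007 + 3(15.999)
    = 72.066 + 12.096 + 79.904 + 14.007 + 47.997 = 226.070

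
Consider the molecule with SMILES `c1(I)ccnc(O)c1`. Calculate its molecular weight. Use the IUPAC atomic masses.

221.00 g/mol

Atom tally by fragment:
  pyridine ring core → C:5 H:5 N:1
  (− 2 ring H displaced by substituents)
  + I → I:1
  + OH → O:1 H:1
Element totals:
  C: 5
  H: 4
  I: 1
  N: 1
  O: 1
Molecular formula: C5H4INO.
  M = 5(12.011) + 4(1.008) + 126.904 + 14.007 + 15.999
    = 60.055 + 4.032 + 126.904 + 14.007 + 15.999 = 220.997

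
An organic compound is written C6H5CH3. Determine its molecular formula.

C7H8

Element totals:
  C: 7
  H: 8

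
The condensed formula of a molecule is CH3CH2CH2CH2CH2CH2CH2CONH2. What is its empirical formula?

Atom tally by fragment:
  CH3 → C:1 H:3
  CH2 → C:1 H:2
  CH2 → C:1 H:2
  CH2 → C:1 H:2
  CH2 → C:1 H:2
  CH2 → C:1 H:2
  CH2CONH2 → C:2 H:4 O:1 N:1
Element totals:
  C: 8
  H: 17
  N: 1
  O: 1
Molecular formula: C8H17NO.
gcd of subscripts (8, 17, 1, 1) = 1, so the empirical formula equals the molecular formula.

C8H17NO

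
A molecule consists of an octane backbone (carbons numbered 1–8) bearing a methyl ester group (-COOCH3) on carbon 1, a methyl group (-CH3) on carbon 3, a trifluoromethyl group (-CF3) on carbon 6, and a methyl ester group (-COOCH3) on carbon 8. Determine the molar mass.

Atom tally by fragment:
  CH3OOCCH2 → C:3 H:5 O:2
  CH2 → C:1 H:2
  CH(CH3) → C:2 H:4
  CH2 → C:1 H:2
  CH2 → C:1 H:2
  CH(CF3) → C:2 H:1 F:3
  CH2 → C:1 H:2
  CH2COOCH3 → C:3 H:5 O:2
Element totals:
  C: 14
  H: 23
  F: 3
  O: 4
Molecular formula: C14H23F3O4.
  M = 14(12.011) + 23(1.008) + 3(18.998) + 4(15.999)
    = 168.154 + 23.184 + 56.994 + 63.996 = 312.328

312.33 g/mol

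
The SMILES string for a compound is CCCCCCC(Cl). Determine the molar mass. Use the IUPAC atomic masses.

Atom tally by fragment:
  CH3 → C:1 H:3
  CH2 → C:1 H:2
  CH2 → C:1 H:2
  CH2 → C:1 H:2
  CH2 → C:1 H:2
  CH2 → C:1 H:2
  CH2Cl → C:1 H:2 Cl:1
Element totals:
  C: 7
  H: 15
  Cl: 1
Molecular formula: C7H15Cl.
  M = 7(12.011) + 15(1.008) + 35.45
    = 84.077 + 15.120 + 35.450 = 134.647

134.65 g/mol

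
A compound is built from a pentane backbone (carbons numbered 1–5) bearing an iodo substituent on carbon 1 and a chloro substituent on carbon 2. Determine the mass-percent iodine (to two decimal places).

Atom tally by fragment:
  ICH2 → C:1 H:2 I:1
  CH(Cl) → C:1 H:1 Cl:1
  CH2 → C:1 H:2
  CH2 → C:1 H:2
  CH3 → C:1 H:3
Element totals:
  C: 5
  H: 10
  Cl: 1
  I: 1
Molecular formula: C5H10ClI.
Molar mass = 232.489 g/mol.
Mass from I: 1 × 126.904 = 126.904 g/mol.
%I = 126.904 / 232.489 × 100 = 54.58%.

54.58%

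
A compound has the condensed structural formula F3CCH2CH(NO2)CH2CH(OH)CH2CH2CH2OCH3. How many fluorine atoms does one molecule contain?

Atom tally by fragment:
  F3CCH2 → C:2 H:2 F:3
  CH(NO2) → C:1 H:1 N:1 O:2
  CH2 → C:1 H:2
  CH(OH) → C:1 H:2 O:1
  CH2 → C:1 H:2
  CH2 → C:1 H:2
  CH2OCH3 → C:2 H:5 O:1
Element totals:
  C: 9
  H: 16
  F: 3
  N: 1
  O: 4

3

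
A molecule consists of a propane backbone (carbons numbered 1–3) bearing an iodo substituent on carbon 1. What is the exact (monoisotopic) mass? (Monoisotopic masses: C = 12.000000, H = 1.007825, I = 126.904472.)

169.9592

Atom tally by fragment:
  ICH2 → C:1 H:2 I:1
  CH2 → C:1 H:2
  CH3 → C:1 H:3
Element totals:
  C: 3
  H: 7
  I: 1
Molecular formula: C3H7I.
  M = 3(12.0) + 7(1.007825) + 126.904472
    = 36.000000 + 7.054775 + 126.904472 = 169.959247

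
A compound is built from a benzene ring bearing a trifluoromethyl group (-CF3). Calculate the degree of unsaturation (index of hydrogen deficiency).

4

Atom tally by fragment:
  benzene ring core → C:6 H:6
  (− 1 ring H displaced by substituents)
  + CF3 → C:1 F:3
Element totals:
  C: 7
  H: 5
  F: 3
Molecular formula: C7H5F3.
DoU = (2C + 2 + N − H − X) / 2 = (2·7 + 2 + 0 − 5 − 3) / 2 = 4.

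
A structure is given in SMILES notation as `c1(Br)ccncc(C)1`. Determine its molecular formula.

Atom tally by fragment:
  pyridine ring core → C:5 H:5 N:1
  (− 2 ring H displaced by substituents)
  + Br → Br:1
  + CH3 → C:1 H:3
Element totals:
  C: 6
  H: 6
  Br: 1
  N: 1

C6H6BrN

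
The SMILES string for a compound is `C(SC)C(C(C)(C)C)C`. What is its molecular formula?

Atom tally by fragment:
  CH3SCH2 → C:2 H:5 S:1
  CH(C(CH3)3) → C:5 H:10
  CH3 → C:1 H:3
Element totals:
  C: 8
  H: 18
  S: 1

C8H18S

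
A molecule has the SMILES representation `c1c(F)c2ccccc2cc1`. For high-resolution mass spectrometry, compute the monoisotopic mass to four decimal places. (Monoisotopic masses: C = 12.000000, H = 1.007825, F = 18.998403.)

Atom tally by fragment:
  naphthalene ring system core → C:10 H:8
  (− 1 ring H displaced by substituents)
  + F → F:1
Element totals:
  C: 10
  H: 7
  F: 1
Molecular formula: C10H7F.
  M = 10(12.0) + 7(1.007825) + 18.998403
    = 120.000000 + 7.054775 + 18.998403 = 146.053178

146.0532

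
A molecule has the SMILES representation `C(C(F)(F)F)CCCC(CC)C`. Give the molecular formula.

C9H17F3

Atom tally by fragment:
  F3CCH2 → C:2 H:2 F:3
  CH2 → C:1 H:2
  CH2 → C:1 H:2
  CH2 → C:1 H:2
  CH(C2H5) → C:3 H:6
  CH3 → C:1 H:3
Element totals:
  C: 9
  H: 17
  F: 3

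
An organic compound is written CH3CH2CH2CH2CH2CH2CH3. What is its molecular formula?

C7H16

Atom tally by fragment:
  CH3 → C:1 H:3
  CH2 → C:1 H:2
  CH2 → C:1 H:2
  CH2 → C:1 H:2
  CH2 → C:1 H:2
  CH2 → C:1 H:2
  CH3 → C:1 H:3
Element totals:
  C: 7
  H: 16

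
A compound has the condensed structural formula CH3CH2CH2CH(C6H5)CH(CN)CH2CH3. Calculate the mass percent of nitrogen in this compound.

6.96%

Atom tally by fragment:
  CH3 → C:1 H:3
  CH2 → C:1 H:2
  CH2 → C:1 H:2
  CH(C6H5) → C:7 H:6
  CH(CN) → C:2 H:1 N:1
  CH2 → C:1 H:2
  CH3 → C:1 H:3
Element totals:
  C: 14
  H: 19
  N: 1
Molecular formula: C14H19N.
Molar mass = 201.313 g/mol.
Mass from N: 1 × 14.007 = 14.007 g/mol.
%N = 14.007 / 201.313 × 100 = 6.96%.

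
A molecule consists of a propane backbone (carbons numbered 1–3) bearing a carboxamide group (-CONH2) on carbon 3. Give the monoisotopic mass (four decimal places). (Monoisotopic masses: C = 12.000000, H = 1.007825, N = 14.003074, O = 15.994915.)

Atom tally by fragment:
  CH3 → C:1 H:3
  CH2 → C:1 H:2
  CH2CONH2 → C:2 H:4 O:1 N:1
Element totals:
  C: 4
  H: 9
  N: 1
  O: 1
Molecular formula: C4H9NO.
  M = 4(12.0) + 9(1.007825) + 14.003074 + 15.994915
    = 48.000000 + 9.070425 + 14.003074 + 15.994915 = 87.068414

87.0684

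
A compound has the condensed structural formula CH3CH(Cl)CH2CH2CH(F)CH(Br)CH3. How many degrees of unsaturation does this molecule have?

0

Element totals:
  C: 7
  H: 13
  Br: 1
  Cl: 1
  F: 1
Molecular formula: C7H13BrClF.
DoU = (2C + 2 + N − H − X) / 2 = (2·7 + 2 + 0 − 13 − 3) / 2 = 0.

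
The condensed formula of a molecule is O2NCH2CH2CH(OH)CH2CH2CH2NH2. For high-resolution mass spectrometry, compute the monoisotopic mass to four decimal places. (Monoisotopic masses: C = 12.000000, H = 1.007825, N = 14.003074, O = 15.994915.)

Element totals:
  C: 6
  H: 14
  N: 2
  O: 3
Molecular formula: C6H14N2O3.
  M = 6(12.0) + 14(1.007825) + 2(14.003074) + 3(15.994915)
    = 72.000000 + 14.109550 + 28.006148 + 47.984745 = 162.100443

162.1004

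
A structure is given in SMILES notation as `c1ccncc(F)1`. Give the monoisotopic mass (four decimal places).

97.0328

Atom tally by fragment:
  pyridine ring core → C:5 H:5 N:1
  (− 1 ring H displaced by substituents)
  + F → F:1
Element totals:
  C: 5
  H: 4
  F: 1
  N: 1
Molecular formula: C5H4FN.
  M = 5(12.0) + 4(1.007825) + 18.998403 + 14.003074
    = 60.000000 + 4.031300 + 18.998403 + 14.003074 = 97.032777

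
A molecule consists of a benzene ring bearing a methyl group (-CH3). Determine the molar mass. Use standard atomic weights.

Atom tally by fragment:
  benzene ring core → C:6 H:6
  (− 1 ring H displaced by substituents)
  + CH3 → C:1 H:3
Element totals:
  C: 7
  H: 8
Molecular formula: C7H8.
  M = 7(12.011) + 8(1.008)
    = 84.077 + 8.064 = 92.141

92.14 g/mol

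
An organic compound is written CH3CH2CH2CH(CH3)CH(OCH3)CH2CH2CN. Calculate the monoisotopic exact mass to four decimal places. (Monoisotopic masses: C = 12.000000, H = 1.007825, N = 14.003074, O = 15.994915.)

Element totals:
  C: 10
  H: 19
  N: 1
  O: 1
Molecular formula: C10H19NO.
  M = 10(12.0) + 19(1.007825) + 14.003074 + 15.994915
    = 120.000000 + 19.148675 + 14.003074 + 15.994915 = 169.146664

169.1467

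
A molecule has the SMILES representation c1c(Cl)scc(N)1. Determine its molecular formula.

C4H4ClNS

Atom tally by fragment:
  thiophene ring core → C:4 H:4 S:1
  (− 2 ring H displaced by substituents)
  + Cl → Cl:1
  + NH2 → N:1 H:2
Element totals:
  C: 4
  H: 4
  Cl: 1
  N: 1
  S: 1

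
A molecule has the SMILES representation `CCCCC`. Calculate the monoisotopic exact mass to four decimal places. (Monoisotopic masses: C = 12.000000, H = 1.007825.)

72.0939

Atom tally by fragment:
  CH3 → C:1 H:3
  CH2 → C:1 H:2
  CH2 → C:1 H:2
  CH2 → C:1 H:2
  CH3 → C:1 H:3
Element totals:
  C: 5
  H: 12
Molecular formula: C5H12.
  M = 5(12.0) + 12(1.007825)
    = 60.000000 + 12.093900 = 72.093900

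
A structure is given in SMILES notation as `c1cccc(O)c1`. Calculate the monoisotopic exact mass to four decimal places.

94.0419

Atom tally by fragment:
  benzene ring core → C:6 H:6
  (− 1 ring H displaced by substituents)
  + OH → O:1 H:1
Element totals:
  C: 6
  H: 6
  O: 1
Molecular formula: C6H6O.
  M = 6(12.0) + 6(1.007825) + 15.994915
    = 72.000000 + 6.046950 + 15.994915 = 94.041865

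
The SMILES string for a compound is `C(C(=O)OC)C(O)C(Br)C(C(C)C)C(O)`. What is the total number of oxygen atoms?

Atom tally by fragment:
  CH3OOCCH2 → C:3 H:5 O:2
  CH(OH) → C:1 H:2 O:1
  CH(Br) → C:1 H:1 Br:1
  CH(CH(CH3)2) → C:4 H:8
  CH2OH → C:1 H:3 O:1
Element totals:
  C: 10
  H: 19
  Br: 1
  O: 4

4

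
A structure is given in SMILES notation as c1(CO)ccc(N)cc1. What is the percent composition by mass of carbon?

Atom tally by fragment:
  benzene ring core → C:6 H:6
  (− 2 ring H displaced by substituents)
  + CH2OH → C:1 H:3 O:1
  + NH2 → N:1 H:2
Element totals:
  C: 7
  H: 9
  N: 1
  O: 1
Molecular formula: C7H9NO.
Molar mass = 123.155 g/mol.
Mass from C: 7 × 12.011 = 84.077 g/mol.
%C = 84.077 / 123.155 × 100 = 68.27%.

68.27%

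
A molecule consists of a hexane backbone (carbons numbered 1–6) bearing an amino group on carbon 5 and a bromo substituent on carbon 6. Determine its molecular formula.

Atom tally by fragment:
  CH3 → C:1 H:3
  CH2 → C:1 H:2
  CH2 → C:1 H:2
  CH2 → C:1 H:2
  CH(NH2) → C:1 H:3 N:1
  CH2Br → C:1 H:2 Br:1
Element totals:
  C: 6
  H: 14
  Br: 1
  N: 1

C6H14BrN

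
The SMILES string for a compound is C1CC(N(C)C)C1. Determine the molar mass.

99.18 g/mol

Atom tally by fragment:
  cyclobutane ring core → C:4 H:8
  (− 1 ring H displaced by substituents)
  + N(CH3)2 → N:1 C:2 H:6
Element totals:
  C: 6
  H: 13
  N: 1
Molecular formula: C6H13N.
  M = 6(12.011) + 13(1.008) + 14.007
    = 72.066 + 13.104 + 14.007 = 99.177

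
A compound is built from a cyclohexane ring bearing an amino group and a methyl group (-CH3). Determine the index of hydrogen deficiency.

Atom tally by fragment:
  cyclohexane ring core → C:6 H:12
  (− 2 ring H displaced by substituents)
  + NH2 → N:1 H:2
  + CH3 → C:1 H:3
Element totals:
  C: 7
  H: 15
  N: 1
Molecular formula: C7H15N.
DoU = (2C + 2 + N − H − X) / 2 = (2·7 + 2 + 1 − 15 − 0) / 2 = 1.

1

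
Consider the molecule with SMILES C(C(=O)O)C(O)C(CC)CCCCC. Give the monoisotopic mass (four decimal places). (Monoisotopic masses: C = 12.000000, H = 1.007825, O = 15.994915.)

Atom tally by fragment:
  HOOCCH2 → C:2 H:3 O:2
  CH(OH) → C:1 H:2 O:1
  CH(C2H5) → C:3 H:6
  CH2 → C:1 H:2
  CH2 → C:1 H:2
  CH2 → C:1 H:2
  CH2 → C:1 H:2
  CH3 → C:1 H:3
Element totals:
  C: 11
  H: 22
  O: 3
Molecular formula: C11H22O3.
  M = 11(12.0) + 22(1.007825) + 3(15.994915)
    = 132.000000 + 22.172150 + 47.984745 = 202.156895

202.1569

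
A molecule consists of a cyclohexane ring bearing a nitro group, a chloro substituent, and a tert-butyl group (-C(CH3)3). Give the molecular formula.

C10H18ClNO2

Atom tally by fragment:
  cyclohexane ring core → C:6 H:12
  (− 3 ring H displaced by substituents)
  + NO2 → N:1 O:2
  + Cl → Cl:1
  + C(CH3)3 → C:4 H:9
Element totals:
  C: 10
  H: 18
  Cl: 1
  N: 1
  O: 2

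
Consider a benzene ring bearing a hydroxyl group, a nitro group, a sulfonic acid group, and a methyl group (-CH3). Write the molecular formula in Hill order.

C7H7NO6S

Atom tally by fragment:
  benzene ring core → C:6 H:6
  (− 4 ring H displaced by substituents)
  + OH → O:1 H:1
  + NO2 → N:1 O:2
  + SO3H → S:1 O:3 H:1
  + CH3 → C:1 H:3
Element totals:
  C: 7
  H: 7
  N: 1
  O: 6
  S: 1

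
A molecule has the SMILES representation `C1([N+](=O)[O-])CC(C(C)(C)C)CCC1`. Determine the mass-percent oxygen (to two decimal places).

Atom tally by fragment:
  cyclohexane ring core → C:6 H:12
  (− 2 ring H displaced by substituents)
  + NO2 → N:1 O:2
  + C(CH3)3 → C:4 H:9
Element totals:
  C: 10
  H: 19
  N: 1
  O: 2
Molecular formula: C10H19NO2.
Molar mass = 185.267 g/mol.
Mass from O: 2 × 15.999 = 31.998 g/mol.
%O = 31.998 / 185.267 × 100 = 17.27%.

17.27%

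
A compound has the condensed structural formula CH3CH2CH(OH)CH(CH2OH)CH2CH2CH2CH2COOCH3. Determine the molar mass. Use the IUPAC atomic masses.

218.29 g/mol

Atom tally by fragment:
  CH3 → C:1 H:3
  CH2 → C:1 H:2
  CH(OH) → C:1 H:2 O:1
  CH(CH2OH) → C:2 H:4 O:1
  CH2 → C:1 H:2
  CH2 → C:1 H:2
  CH2 → C:1 H:2
  CH2COOCH3 → C:3 H:5 O:2
Element totals:
  C: 11
  H: 22
  O: 4
Molecular formula: C11H22O4.
  M = 11(12.011) + 22(1.008) + 4(15.999)
    = 132.121 + 22.176 + 63.996 = 218.293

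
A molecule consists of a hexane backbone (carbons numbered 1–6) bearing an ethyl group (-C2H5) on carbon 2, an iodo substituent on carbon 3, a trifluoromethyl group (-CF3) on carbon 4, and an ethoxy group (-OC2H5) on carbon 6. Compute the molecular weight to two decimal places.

352.18 g/mol

Atom tally by fragment:
  CH3 → C:1 H:3
  CH(C2H5) → C:3 H:6
  CH(I) → C:1 H:1 I:1
  CH(CF3) → C:2 H:1 F:3
  CH2 → C:1 H:2
  CH2OC2H5 → C:3 H:7 O:1
Element totals:
  C: 11
  H: 20
  F: 3
  I: 1
  O: 1
Molecular formula: C11H20F3IO.
  M = 11(12.011) + 20(1.008) + 3(18.998) + 126.904 + 15.999
    = 132.121 + 20.160 + 56.994 + 126.904 + 15.999 = 352.178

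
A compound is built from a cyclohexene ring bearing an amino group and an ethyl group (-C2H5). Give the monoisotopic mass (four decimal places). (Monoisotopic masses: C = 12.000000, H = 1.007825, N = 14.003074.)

Atom tally by fragment:
  cyclohexene ring core → C:6 H:10
  (− 2 ring H displaced by substituents)
  + NH2 → N:1 H:2
  + C2H5 → C:2 H:5
Element totals:
  C: 8
  H: 15
  N: 1
Molecular formula: C8H15N.
  M = 8(12.0) + 15(1.007825) + 14.003074
    = 96.000000 + 15.117375 + 14.003074 = 125.120449

125.1204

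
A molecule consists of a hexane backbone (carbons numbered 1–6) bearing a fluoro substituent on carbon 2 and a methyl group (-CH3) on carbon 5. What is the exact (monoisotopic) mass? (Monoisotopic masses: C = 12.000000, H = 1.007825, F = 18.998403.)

Atom tally by fragment:
  CH3 → C:1 H:3
  CH(F) → C:1 H:1 F:1
  CH2 → C:1 H:2
  CH2 → C:1 H:2
  CH(CH3) → C:2 H:4
  CH3 → C:1 H:3
Element totals:
  C: 7
  H: 15
  F: 1
Molecular formula: C7H15F.
  M = 7(12.0) + 15(1.007825) + 18.998403
    = 84.000000 + 15.117375 + 18.998403 = 118.115778

118.1158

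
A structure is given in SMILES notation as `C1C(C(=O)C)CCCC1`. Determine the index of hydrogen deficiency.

Atom tally by fragment:
  cyclohexane ring core → C:6 H:12
  (− 1 ring H displaced by substituents)
  + COCH3 → C:2 H:3 O:1
Element totals:
  C: 8
  H: 14
  O: 1
Molecular formula: C8H14O.
DoU = (2C + 2 + N − H − X) / 2 = (2·8 + 2 + 0 − 14 − 0) / 2 = 2.

2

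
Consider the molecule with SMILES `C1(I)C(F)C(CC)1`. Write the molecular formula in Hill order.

Atom tally by fragment:
  cyclopropane ring core → C:3 H:6
  (− 3 ring H displaced by substituents)
  + I → I:1
  + F → F:1
  + C2H5 → C:2 H:5
Element totals:
  C: 5
  H: 8
  F: 1
  I: 1

C5H8FI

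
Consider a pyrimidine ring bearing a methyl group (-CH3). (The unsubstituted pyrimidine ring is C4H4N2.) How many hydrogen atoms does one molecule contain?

Atom tally by fragment:
  pyrimidine ring core → C:4 H:4 N:2
  (− 1 ring H displaced by substituents)
  + CH3 → C:1 H:3
Element totals:
  C: 5
  H: 6
  N: 2

6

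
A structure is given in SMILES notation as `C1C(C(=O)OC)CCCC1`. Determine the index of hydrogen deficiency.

2

Atom tally by fragment:
  cyclohexane ring core → C:6 H:12
  (− 1 ring H displaced by substituents)
  + COOCH3 → C:2 H:3 O:2
Element totals:
  C: 8
  H: 14
  O: 2
Molecular formula: C8H14O2.
DoU = (2C + 2 + N − H − X) / 2 = (2·8 + 2 + 0 − 14 − 0) / 2 = 2.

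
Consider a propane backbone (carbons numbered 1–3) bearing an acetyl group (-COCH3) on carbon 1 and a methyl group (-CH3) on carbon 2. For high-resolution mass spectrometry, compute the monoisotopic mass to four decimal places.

100.0888

Atom tally by fragment:
  CH3COCH2 → C:3 H:5 O:1
  CH(CH3) → C:2 H:4
  CH3 → C:1 H:3
Element totals:
  C: 6
  H: 12
  O: 1
Molecular formula: C6H12O.
  M = 6(12.0) + 12(1.007825) + 15.994915
    = 72.000000 + 12.093900 + 15.994915 = 100.088815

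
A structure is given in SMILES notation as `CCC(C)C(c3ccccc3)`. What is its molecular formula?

C11H16

Atom tally by fragment:
  CH3 → C:1 H:3
  CH2 → C:1 H:2
  CH(CH3) → C:2 H:4
  CH2C6H5 → C:7 H:7
Element totals:
  C: 11
  H: 16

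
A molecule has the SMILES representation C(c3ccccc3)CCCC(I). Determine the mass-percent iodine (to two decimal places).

Atom tally by fragment:
  C6H5CH2 → C:7 H:7
  CH2 → C:1 H:2
  CH2 → C:1 H:2
  CH2 → C:1 H:2
  CH2I → C:1 H:2 I:1
Element totals:
  C: 11
  H: 15
  I: 1
Molecular formula: C11H15I.
Molar mass = 274.145 g/mol.
Mass from I: 1 × 126.904 = 126.904 g/mol.
%I = 126.904 / 274.145 × 100 = 46.29%.

46.29%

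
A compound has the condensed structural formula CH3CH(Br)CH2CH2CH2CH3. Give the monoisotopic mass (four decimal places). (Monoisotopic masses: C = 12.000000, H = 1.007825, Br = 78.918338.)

Element totals:
  C: 6
  H: 13
  Br: 1
Molecular formula: C6H13Br.
  M = 6(12.0) + 13(1.007825) + 78.918338
    = 72.000000 + 13.101725 + 78.918338 = 164.020063

164.0201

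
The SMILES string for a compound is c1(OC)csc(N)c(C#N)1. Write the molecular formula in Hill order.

C6H6N2OS

Atom tally by fragment:
  thiophene ring core → C:4 H:4 S:1
  (− 3 ring H displaced by substituents)
  + OCH3 → C:1 H:3 O:1
  + NH2 → N:1 H:2
  + CN → C:1 N:1
Element totals:
  C: 6
  H: 6
  N: 2
  O: 1
  S: 1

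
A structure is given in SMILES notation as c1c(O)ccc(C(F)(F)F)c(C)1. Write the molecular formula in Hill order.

Atom tally by fragment:
  benzene ring core → C:6 H:6
  (− 3 ring H displaced by substituents)
  + OH → O:1 H:1
  + CF3 → C:1 F:3
  + CH3 → C:1 H:3
Element totals:
  C: 8
  H: 7
  F: 3
  O: 1

C8H7F3O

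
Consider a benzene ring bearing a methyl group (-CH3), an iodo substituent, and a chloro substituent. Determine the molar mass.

252.48 g/mol

Atom tally by fragment:
  benzene ring core → C:6 H:6
  (− 3 ring H displaced by substituents)
  + CH3 → C:1 H:3
  + I → I:1
  + Cl → Cl:1
Element totals:
  C: 7
  H: 6
  Cl: 1
  I: 1
Molecular formula: C7H6ClI.
  M = 7(12.011) + 6(1.008) + 35.45 + 126.904
    = 84.077 + 6.048 + 35.450 + 126.904 = 252.479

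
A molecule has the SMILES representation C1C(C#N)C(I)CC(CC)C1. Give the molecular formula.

C9H14IN

Atom tally by fragment:
  cyclohexane ring core → C:6 H:12
  (− 3 ring H displaced by substituents)
  + CN → C:1 N:1
  + I → I:1
  + C2H5 → C:2 H:5
Element totals:
  C: 9
  H: 14
  I: 1
  N: 1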